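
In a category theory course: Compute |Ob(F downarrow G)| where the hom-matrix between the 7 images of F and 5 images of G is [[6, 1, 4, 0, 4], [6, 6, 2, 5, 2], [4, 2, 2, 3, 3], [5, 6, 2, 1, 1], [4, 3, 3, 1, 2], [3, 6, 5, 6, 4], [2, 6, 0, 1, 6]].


Objects of (F downarrow G) are triples (a, b, h: F(a)->G(b)).
The count equals the sum of all entries in the hom-matrix.
sum(row 0) = 15
sum(row 1) = 21
sum(row 2) = 14
sum(row 3) = 15
sum(row 4) = 13
sum(row 5) = 24
sum(row 6) = 15
Grand total = 117

117


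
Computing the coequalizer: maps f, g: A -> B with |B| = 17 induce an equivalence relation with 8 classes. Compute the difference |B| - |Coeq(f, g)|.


The coequalizer Coeq(f, g) = B / ~ has one element per equivalence class.
|B| = 17, |Coeq(f, g)| = 8.
|B| - |Coeq(f, g)| = 17 - 8 = 9.

9


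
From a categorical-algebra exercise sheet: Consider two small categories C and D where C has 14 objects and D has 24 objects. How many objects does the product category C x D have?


The product category C x D has objects that are pairs (c, d).
Number of pairs = |Ob(C)| * |Ob(D)| = 14 * 24 = 336

336


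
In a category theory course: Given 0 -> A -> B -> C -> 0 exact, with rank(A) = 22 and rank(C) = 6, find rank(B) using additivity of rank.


For a short exact sequence 0 -> A -> B -> C -> 0,
rank is additive: rank(B) = rank(A) + rank(C).
rank(B) = 22 + 6 = 28

28


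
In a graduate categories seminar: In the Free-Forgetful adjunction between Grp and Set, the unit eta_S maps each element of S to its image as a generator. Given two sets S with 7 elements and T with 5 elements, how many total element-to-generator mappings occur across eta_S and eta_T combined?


The unit eta_X: X -> U(F(X)) of the Free-Forgetful adjunction
maps each element of X to a generator of F(X). For X = S + T (disjoint
union in Set), |S + T| = |S| + |T|.
Total mappings = 7 + 5 = 12.

12


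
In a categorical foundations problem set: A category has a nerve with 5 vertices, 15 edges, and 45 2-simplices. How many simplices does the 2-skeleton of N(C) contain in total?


The 2-skeleton of the nerve N(C) consists of simplices in dimensions 0, 1, 2:
  |N(C)_0| = 5 (objects)
  |N(C)_1| = 15 (morphisms)
  |N(C)_2| = 45 (composable pairs)
Total = 5 + 15 + 45 = 65

65


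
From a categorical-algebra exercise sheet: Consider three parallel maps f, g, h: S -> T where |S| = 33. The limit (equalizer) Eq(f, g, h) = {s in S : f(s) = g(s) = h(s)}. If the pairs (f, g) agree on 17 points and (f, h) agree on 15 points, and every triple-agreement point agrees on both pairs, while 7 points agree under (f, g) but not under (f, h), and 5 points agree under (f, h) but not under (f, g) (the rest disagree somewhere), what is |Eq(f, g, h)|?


Eq(f, g, h) is the triple-agreement set: points in S where all three
maps take the same value. Using inclusion-exclusion on the pairwise data:
Pair (f, g) agrees on 17 points; pair (f, h) on 15 points.
Points agreeing under (f, g) but not (f, h) = 7; under (f, h) but not (f, g) = 5.
Triple-agreement = agreement-in-(f, g) minus points that agree under (f, g) but not (f, h):
|Eq(f, g, h)| = 17 - 7 = 10
(cross-check via (f, h): 15 - 5 = 10.)

10


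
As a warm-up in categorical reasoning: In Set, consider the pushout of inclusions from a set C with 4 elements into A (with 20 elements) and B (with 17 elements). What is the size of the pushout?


The pushout A +_C B identifies the images of C in A and B.
|A +_C B| = |A| + |B| - |C| (for injections).
= 20 + 17 - 4 = 33

33


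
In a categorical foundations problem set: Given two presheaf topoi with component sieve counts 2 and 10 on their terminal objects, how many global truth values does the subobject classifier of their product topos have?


In a product of presheaf topoi E_1 x E_2, the subobject classifier
is Omega = Omega_1 x Omega_2 (componentwise), so
|Omega(top)| = |Omega_1(top_1)| * |Omega_2(top_2)|.
= 2 * 10 = 20.

20


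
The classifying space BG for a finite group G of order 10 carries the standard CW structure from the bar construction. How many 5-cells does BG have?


In the bar-construction CW model of BG, the n-cells are indexed by
n-tuples [g_1|...|g_n] of non-identity elements of G (degenerate
simplices with some g_i = e do not contribute cells), so there are
(|G| - 1)^n n-cells.
For dim = 5 with |G| = 10:
cells = (10 - 1)^5 = 9^5 = 59049

59049


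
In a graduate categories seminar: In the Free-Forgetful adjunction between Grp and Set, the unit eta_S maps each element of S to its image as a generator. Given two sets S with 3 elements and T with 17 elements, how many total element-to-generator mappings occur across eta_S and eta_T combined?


The unit eta_X: X -> U(F(X)) of the Free-Forgetful adjunction
maps each element of X to a generator of F(X). For X = S + T (disjoint
union in Set), |S + T| = |S| + |T|.
Total mappings = 3 + 17 = 20.

20


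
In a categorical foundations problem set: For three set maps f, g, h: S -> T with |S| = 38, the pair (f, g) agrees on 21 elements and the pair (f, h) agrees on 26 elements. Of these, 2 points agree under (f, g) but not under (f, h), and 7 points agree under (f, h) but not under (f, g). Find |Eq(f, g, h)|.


Eq(f, g, h) is the triple-agreement set: points in S where all three
maps take the same value. Using inclusion-exclusion on the pairwise data:
Pair (f, g) agrees on 21 points; pair (f, h) on 26 points.
Points agreeing under (f, g) but not (f, h) = 2; under (f, h) but not (f, g) = 7.
Triple-agreement = agreement-in-(f, g) minus points that agree under (f, g) but not (f, h):
|Eq(f, g, h)| = 21 - 2 = 19
(cross-check via (f, h): 26 - 7 = 19.)

19


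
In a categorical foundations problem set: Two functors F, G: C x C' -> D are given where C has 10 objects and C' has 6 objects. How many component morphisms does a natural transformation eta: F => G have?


A natural transformation eta: F => G assigns one component morphism per
object of the domain category.
The domain is the product category C x C', so
|Ob(C x C')| = |Ob(C)| * |Ob(C')| = 10 * 6 = 60.
Therefore eta has 60 component morphisms.

60


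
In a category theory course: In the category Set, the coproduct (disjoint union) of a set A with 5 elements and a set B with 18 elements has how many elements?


In Set, the coproduct A + B is the disjoint union.
|A + B| = |A| + |B| = 5 + 18 = 23

23


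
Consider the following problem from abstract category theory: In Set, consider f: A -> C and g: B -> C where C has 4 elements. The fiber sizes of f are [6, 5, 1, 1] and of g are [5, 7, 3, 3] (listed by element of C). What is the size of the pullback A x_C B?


The pullback A x_C B consists of pairs (a, b) with f(a) = g(b).
For each element c in C, the fiber product has |f^-1(c)| * |g^-1(c)| elements.
Summing over C: 6 * 5 + 5 * 7 + 1 * 3 + 1 * 3
= 30 + 35 + 3 + 3 = 71

71


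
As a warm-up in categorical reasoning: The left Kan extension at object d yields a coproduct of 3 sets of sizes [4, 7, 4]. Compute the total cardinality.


Pointwise, the left Kan extension (Lan_F H)(d) is the colimit, indexed
by the comma category (F downarrow d), of H composed with the
projection (F downarrow d) -> C. Here that colimit is given
as a coproduct (disjoint union) of sets, so its cardinality is the
sum of the sizes of the summands.
Coproduct of sets with sizes: 4 + 7 + 4
= 15

15


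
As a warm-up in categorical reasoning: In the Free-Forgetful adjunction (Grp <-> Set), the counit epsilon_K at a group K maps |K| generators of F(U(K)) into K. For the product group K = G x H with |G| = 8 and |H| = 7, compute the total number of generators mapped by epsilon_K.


The counit epsilon_K: F(U(K)) -> K of the Free-Forgetful adjunction
maps |K| generators of F(U(K)) into K. For K = G x H (the product group),
|G x H| = |G| * |H|.
Total generators mapped = 8 * 7 = 56.

56


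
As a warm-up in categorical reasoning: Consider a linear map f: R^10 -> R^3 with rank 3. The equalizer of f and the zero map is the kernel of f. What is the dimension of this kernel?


The equalizer of f and the zero map is ker(f).
By the rank-nullity theorem: dim(ker(f)) = dim(domain) - rank(f).
dim(ker(f)) = 10 - 3 = 7

7


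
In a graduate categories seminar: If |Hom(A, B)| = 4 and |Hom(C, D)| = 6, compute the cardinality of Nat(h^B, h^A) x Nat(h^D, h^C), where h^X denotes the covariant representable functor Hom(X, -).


By the Yoneda lemma, Nat(h^B, h^A) is isomorphic to Hom(A, B),
so |Nat(h^B, h^A)| = |Hom(A, B)| and |Nat(h^D, h^C)| = |Hom(C, D)|.
|Hom(A, B)| = 4, |Hom(C, D)| = 6.
|Nat(h^B, h^A) x Nat(h^D, h^C)| = 4 * 6 = 24

24


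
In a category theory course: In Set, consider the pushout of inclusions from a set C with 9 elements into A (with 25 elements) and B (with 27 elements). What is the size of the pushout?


The pushout A +_C B identifies the images of C in A and B.
|A +_C B| = |A| + |B| - |C| (for injections).
= 25 + 27 - 9 = 43

43


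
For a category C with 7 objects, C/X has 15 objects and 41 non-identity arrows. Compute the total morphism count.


In the slice category C/X, objects are morphisms to X.
Identity morphisms: 15 (one per object of C/X).
Non-identity morphisms: 41.
Total = 15 + 41 = 56

56


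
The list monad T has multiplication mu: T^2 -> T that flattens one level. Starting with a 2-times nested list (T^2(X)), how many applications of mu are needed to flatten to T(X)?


Each application of mu: T^2 -> T removes one layer of nesting.
Starting at depth 2 (i.e., T^2(X)), we need to reach T(X).
Number of mu applications = 2 - 1 = 1

1


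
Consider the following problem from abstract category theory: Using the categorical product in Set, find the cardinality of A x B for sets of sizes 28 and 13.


In Set, the product A x B is the Cartesian product.
By the universal property, |A x B| = |A| * |B|.
|A x B| = 28 * 13 = 364

364


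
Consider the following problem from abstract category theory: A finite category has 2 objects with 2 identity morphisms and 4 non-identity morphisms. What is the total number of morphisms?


Each object has an identity morphism, giving 2 identities.
Adding the 4 non-identity morphisms:
Total = 2 + 4 = 6

6


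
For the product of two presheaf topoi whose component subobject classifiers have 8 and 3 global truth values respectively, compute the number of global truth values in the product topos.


In a product of presheaf topoi E_1 x E_2, the subobject classifier
is Omega = Omega_1 x Omega_2 (componentwise), so
|Omega(top)| = |Omega_1(top_1)| * |Omega_2(top_2)|.
= 8 * 3 = 24.

24


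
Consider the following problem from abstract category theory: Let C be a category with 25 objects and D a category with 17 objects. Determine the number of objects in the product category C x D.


The product category C x D has objects that are pairs (c, d).
Number of pairs = |Ob(C)| * |Ob(D)| = 25 * 17 = 425

425


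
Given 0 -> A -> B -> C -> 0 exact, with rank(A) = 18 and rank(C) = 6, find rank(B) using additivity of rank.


For a short exact sequence 0 -> A -> B -> C -> 0,
rank is additive: rank(B) = rank(A) + rank(C).
rank(B) = 18 + 6 = 24

24


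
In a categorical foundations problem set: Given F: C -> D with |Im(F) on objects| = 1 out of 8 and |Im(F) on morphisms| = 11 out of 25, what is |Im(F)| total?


The image of F consists of distinct objects and distinct morphisms.
|Im(F)| on objects = 1
|Im(F)| on morphisms = 11
Total image cardinality = 1 + 11 = 12

12


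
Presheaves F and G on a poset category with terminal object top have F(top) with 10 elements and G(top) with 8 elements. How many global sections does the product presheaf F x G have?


Global sections of a presheaf on a poset with terminal top satisfy
Gamma(H) ~ H(top). Presheaves admit pointwise products, so
(F x G)(top) = F(top) x G(top) (Cartesian product).
|Gamma(F x G)| = |F(top)| * |G(top)| = 10 * 8 = 80.

80


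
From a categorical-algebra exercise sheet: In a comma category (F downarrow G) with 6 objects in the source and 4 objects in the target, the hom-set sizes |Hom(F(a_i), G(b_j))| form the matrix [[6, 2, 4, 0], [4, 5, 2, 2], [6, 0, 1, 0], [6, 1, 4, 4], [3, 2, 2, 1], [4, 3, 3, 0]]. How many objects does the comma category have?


Objects of (F downarrow G) are triples (a, b, h: F(a)->G(b)).
The count equals the sum of all entries in the hom-matrix.
sum(row 0) = 12
sum(row 1) = 13
sum(row 2) = 7
sum(row 3) = 15
sum(row 4) = 8
sum(row 5) = 10
Grand total = 65

65


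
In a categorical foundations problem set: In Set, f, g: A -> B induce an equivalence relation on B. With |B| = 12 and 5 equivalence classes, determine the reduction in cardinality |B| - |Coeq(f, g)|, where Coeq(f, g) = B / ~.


The coequalizer Coeq(f, g) = B / ~ has one element per equivalence class.
|B| = 12, |Coeq(f, g)| = 5.
|B| - |Coeq(f, g)| = 12 - 5 = 7.

7


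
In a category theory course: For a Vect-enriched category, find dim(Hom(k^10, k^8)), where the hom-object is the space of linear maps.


In Vect-enriched categories, Hom(k^n, k^m) is the space of m x n matrices.
dim(Hom(k^10, k^8)) = 8 * 10 = 80

80


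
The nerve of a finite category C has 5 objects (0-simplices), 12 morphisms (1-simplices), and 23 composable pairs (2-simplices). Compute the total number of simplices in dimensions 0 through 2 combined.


The 2-skeleton of the nerve N(C) consists of simplices in dimensions 0, 1, 2:
  |N(C)_0| = 5 (objects)
  |N(C)_1| = 12 (morphisms)
  |N(C)_2| = 23 (composable pairs)
Total = 5 + 12 + 23 = 40

40


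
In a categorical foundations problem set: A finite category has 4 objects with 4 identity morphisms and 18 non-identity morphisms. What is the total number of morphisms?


Each object has an identity morphism, giving 4 identities.
Adding the 18 non-identity morphisms:
Total = 4 + 18 = 22

22


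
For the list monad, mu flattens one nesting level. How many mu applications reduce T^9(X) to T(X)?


Each application of mu: T^2 -> T removes one layer of nesting.
Starting at depth 9 (i.e., T^9(X)), we need to reach T(X).
Number of mu applications = 9 - 1 = 8

8


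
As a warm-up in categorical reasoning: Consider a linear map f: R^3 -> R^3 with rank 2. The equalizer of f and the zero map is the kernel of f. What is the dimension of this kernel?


The equalizer of f and the zero map is ker(f).
By the rank-nullity theorem: dim(ker(f)) = dim(domain) - rank(f).
dim(ker(f)) = 3 - 2 = 1

1


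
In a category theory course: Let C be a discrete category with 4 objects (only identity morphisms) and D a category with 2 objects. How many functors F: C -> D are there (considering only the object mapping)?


A functor from a discrete category C to D is determined by
where each object maps. Each of the 4 objects of C can map
to any of the 2 objects of D independently.
Number of functors = 2^4 = 16

16


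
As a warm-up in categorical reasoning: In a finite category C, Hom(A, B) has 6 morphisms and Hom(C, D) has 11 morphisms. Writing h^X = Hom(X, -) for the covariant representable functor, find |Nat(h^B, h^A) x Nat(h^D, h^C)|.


By the Yoneda lemma, Nat(h^B, h^A) is isomorphic to Hom(A, B),
so |Nat(h^B, h^A)| = |Hom(A, B)| and |Nat(h^D, h^C)| = |Hom(C, D)|.
|Hom(A, B)| = 6, |Hom(C, D)| = 11.
|Nat(h^B, h^A) x Nat(h^D, h^C)| = 6 * 11 = 66

66


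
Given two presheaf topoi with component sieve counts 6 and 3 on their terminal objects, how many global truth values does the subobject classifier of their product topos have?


In a product of presheaf topoi E_1 x E_2, the subobject classifier
is Omega = Omega_1 x Omega_2 (componentwise), so
|Omega(top)| = |Omega_1(top_1)| * |Omega_2(top_2)|.
= 6 * 3 = 18.

18


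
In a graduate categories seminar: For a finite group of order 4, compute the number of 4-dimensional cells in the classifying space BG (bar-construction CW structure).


In the bar-construction CW model of BG, the n-cells are indexed by
n-tuples [g_1|...|g_n] of non-identity elements of G (degenerate
simplices with some g_i = e do not contribute cells), so there are
(|G| - 1)^n n-cells.
For dim = 4 with |G| = 4:
cells = (4 - 1)^4 = 3^4 = 81

81


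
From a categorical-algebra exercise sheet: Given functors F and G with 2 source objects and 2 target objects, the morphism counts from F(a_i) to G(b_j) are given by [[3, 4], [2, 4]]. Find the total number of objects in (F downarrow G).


Objects of (F downarrow G) are triples (a, b, h: F(a)->G(b)).
The count equals the sum of all entries in the hom-matrix.
sum(row 0) = 7
sum(row 1) = 6
Grand total = 13

13


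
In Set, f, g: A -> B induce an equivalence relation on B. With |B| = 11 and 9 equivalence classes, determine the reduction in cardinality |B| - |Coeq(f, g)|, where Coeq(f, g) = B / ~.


The coequalizer Coeq(f, g) = B / ~ has one element per equivalence class.
|B| = 11, |Coeq(f, g)| = 9.
|B| - |Coeq(f, g)| = 11 - 9 = 2.

2


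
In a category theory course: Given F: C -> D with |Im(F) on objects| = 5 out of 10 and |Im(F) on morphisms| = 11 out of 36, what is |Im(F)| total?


The image of F consists of distinct objects and distinct morphisms.
|Im(F)| on objects = 5
|Im(F)| on morphisms = 11
Total image cardinality = 5 + 11 = 16

16


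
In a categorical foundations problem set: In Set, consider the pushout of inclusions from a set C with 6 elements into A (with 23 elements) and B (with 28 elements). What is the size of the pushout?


The pushout A +_C B identifies the images of C in A and B.
|A +_C B| = |A| + |B| - |C| (for injections).
= 23 + 28 - 6 = 45

45


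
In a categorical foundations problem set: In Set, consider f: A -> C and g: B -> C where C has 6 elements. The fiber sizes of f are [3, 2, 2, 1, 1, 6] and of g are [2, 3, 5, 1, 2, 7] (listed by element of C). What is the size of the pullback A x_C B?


The pullback A x_C B consists of pairs (a, b) with f(a) = g(b).
For each element c in C, the fiber product has |f^-1(c)| * |g^-1(c)| elements.
Summing over C: 3 * 2 + 2 * 3 + 2 * 5 + 1 * 1 + 1 * 2 + 6 * 7
= 6 + 6 + 10 + 1 + 2 + 42 = 67

67


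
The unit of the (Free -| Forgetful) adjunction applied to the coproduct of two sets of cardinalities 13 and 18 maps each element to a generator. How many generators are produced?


The unit eta_X: X -> U(F(X)) of the Free-Forgetful adjunction
maps each element of X to a generator of F(X). For X = S + T (disjoint
union in Set), |S + T| = |S| + |T|.
Total mappings = 13 + 18 = 31.

31


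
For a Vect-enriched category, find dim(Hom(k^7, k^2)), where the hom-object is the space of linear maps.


In Vect-enriched categories, Hom(k^n, k^m) is the space of m x n matrices.
dim(Hom(k^7, k^2)) = 2 * 7 = 14

14


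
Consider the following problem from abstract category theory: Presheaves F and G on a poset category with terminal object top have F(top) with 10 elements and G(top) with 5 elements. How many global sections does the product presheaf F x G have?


Global sections of a presheaf on a poset with terminal top satisfy
Gamma(H) ~ H(top). Presheaves admit pointwise products, so
(F x G)(top) = F(top) x G(top) (Cartesian product).
|Gamma(F x G)| = |F(top)| * |G(top)| = 10 * 5 = 50.

50


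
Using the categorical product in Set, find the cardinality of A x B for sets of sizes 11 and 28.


In Set, the product A x B is the Cartesian product.
By the universal property, |A x B| = |A| * |B|.
|A x B| = 11 * 28 = 308

308


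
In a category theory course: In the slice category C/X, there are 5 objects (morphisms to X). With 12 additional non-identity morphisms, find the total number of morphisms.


In the slice category C/X, objects are morphisms to X.
Identity morphisms: 5 (one per object of C/X).
Non-identity morphisms: 12.
Total = 5 + 12 = 17

17


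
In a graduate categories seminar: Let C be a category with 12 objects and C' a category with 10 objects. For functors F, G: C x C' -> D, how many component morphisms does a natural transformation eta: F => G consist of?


A natural transformation eta: F => G assigns one component morphism per
object of the domain category.
The domain is the product category C x C', so
|Ob(C x C')| = |Ob(C)| * |Ob(C')| = 12 * 10 = 120.
Therefore eta has 120 component morphisms.

120


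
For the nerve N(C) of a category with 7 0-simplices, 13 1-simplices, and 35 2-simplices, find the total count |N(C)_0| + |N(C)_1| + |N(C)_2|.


The 2-skeleton of the nerve N(C) consists of simplices in dimensions 0, 1, 2:
  |N(C)_0| = 7 (objects)
  |N(C)_1| = 13 (morphisms)
  |N(C)_2| = 35 (composable pairs)
Total = 7 + 13 + 35 = 55

55


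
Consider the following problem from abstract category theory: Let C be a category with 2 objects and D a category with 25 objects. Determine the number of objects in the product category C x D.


The product category C x D has objects that are pairs (c, d).
Number of pairs = |Ob(C)| * |Ob(D)| = 2 * 25 = 50

50


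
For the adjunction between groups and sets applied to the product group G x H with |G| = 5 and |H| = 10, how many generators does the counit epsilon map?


The counit epsilon_K: F(U(K)) -> K of the Free-Forgetful adjunction
maps |K| generators of F(U(K)) into K. For K = G x H (the product group),
|G x H| = |G| * |H|.
Total generators mapped = 5 * 10 = 50.

50


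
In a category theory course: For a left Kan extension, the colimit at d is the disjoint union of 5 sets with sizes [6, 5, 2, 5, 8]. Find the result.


Pointwise, the left Kan extension (Lan_F H)(d) is the colimit, indexed
by the comma category (F downarrow d), of H composed with the
projection (F downarrow d) -> C. Here that colimit is given
as a coproduct (disjoint union) of sets, so its cardinality is the
sum of the sizes of the summands.
Coproduct of sets with sizes: 6 + 5 + 2 + 5 + 8
= 26

26


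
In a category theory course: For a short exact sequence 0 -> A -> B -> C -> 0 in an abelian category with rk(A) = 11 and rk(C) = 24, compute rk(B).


For a short exact sequence 0 -> A -> B -> C -> 0,
rank is additive: rank(B) = rank(A) + rank(C).
rank(B) = 11 + 24 = 35

35


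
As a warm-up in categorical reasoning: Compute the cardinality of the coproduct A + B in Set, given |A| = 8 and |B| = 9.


In Set, the coproduct A + B is the disjoint union.
|A + B| = |A| + |B| = 8 + 9 = 17

17


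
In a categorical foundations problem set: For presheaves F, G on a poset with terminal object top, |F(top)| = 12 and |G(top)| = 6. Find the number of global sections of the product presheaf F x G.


Global sections of a presheaf on a poset with terminal top satisfy
Gamma(H) ~ H(top). Presheaves admit pointwise products, so
(F x G)(top) = F(top) x G(top) (Cartesian product).
|Gamma(F x G)| = |F(top)| * |G(top)| = 12 * 6 = 72.

72


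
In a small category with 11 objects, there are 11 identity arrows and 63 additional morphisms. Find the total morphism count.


Each object has an identity morphism, giving 11 identities.
Adding the 63 non-identity morphisms:
Total = 11 + 63 = 74

74


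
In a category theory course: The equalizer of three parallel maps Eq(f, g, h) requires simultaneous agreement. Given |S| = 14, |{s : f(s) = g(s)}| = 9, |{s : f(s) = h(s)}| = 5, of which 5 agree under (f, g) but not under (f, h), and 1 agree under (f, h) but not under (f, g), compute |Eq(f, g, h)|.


Eq(f, g, h) is the triple-agreement set: points in S where all three
maps take the same value. Using inclusion-exclusion on the pairwise data:
Pair (f, g) agrees on 9 points; pair (f, h) on 5 points.
Points agreeing under (f, g) but not (f, h) = 5; under (f, h) but not (f, g) = 1.
Triple-agreement = agreement-in-(f, g) minus points that agree under (f, g) but not (f, h):
|Eq(f, g, h)| = 9 - 5 = 4
(cross-check via (f, h): 5 - 1 = 4.)

4


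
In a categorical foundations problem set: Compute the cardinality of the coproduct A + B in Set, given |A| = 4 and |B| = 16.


In Set, the coproduct A + B is the disjoint union.
|A + B| = |A| + |B| = 4 + 16 = 20

20


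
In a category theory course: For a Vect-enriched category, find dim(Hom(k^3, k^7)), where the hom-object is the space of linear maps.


In Vect-enriched categories, Hom(k^n, k^m) is the space of m x n matrices.
dim(Hom(k^3, k^7)) = 7 * 3 = 21

21


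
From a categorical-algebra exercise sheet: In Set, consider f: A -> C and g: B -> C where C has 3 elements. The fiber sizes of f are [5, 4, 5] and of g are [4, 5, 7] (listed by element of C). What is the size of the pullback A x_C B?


The pullback A x_C B consists of pairs (a, b) with f(a) = g(b).
For each element c in C, the fiber product has |f^-1(c)| * |g^-1(c)| elements.
Summing over C: 5 * 4 + 4 * 5 + 5 * 7
= 20 + 20 + 35 = 75

75


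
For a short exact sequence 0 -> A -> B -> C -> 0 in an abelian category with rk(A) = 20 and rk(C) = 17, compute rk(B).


For a short exact sequence 0 -> A -> B -> C -> 0,
rank is additive: rank(B) = rank(A) + rank(C).
rank(B) = 20 + 17 = 37

37


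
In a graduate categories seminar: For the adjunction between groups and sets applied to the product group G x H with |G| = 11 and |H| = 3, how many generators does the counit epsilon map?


The counit epsilon_K: F(U(K)) -> K of the Free-Forgetful adjunction
maps |K| generators of F(U(K)) into K. For K = G x H (the product group),
|G x H| = |G| * |H|.
Total generators mapped = 11 * 3 = 33.

33


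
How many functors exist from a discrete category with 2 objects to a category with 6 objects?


A functor from a discrete category C to D is determined by
where each object maps. Each of the 2 objects of C can map
to any of the 6 objects of D independently.
Number of functors = 6^2 = 36

36


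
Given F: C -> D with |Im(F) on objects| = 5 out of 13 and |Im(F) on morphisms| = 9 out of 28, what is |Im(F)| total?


The image of F consists of distinct objects and distinct morphisms.
|Im(F)| on objects = 5
|Im(F)| on morphisms = 9
Total image cardinality = 5 + 9 = 14

14


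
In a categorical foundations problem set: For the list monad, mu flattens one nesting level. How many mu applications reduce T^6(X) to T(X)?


Each application of mu: T^2 -> T removes one layer of nesting.
Starting at depth 6 (i.e., T^6(X)), we need to reach T(X).
Number of mu applications = 6 - 1 = 5

5


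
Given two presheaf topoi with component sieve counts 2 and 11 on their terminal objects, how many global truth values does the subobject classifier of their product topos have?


In a product of presheaf topoi E_1 x E_2, the subobject classifier
is Omega = Omega_1 x Omega_2 (componentwise), so
|Omega(top)| = |Omega_1(top_1)| * |Omega_2(top_2)|.
= 2 * 11 = 22.

22


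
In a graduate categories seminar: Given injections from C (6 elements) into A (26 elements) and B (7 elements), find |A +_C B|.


The pushout A +_C B identifies the images of C in A and B.
|A +_C B| = |A| + |B| - |C| (for injections).
= 26 + 7 - 6 = 27

27


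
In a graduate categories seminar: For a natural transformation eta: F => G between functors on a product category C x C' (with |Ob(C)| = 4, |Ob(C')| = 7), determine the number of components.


A natural transformation eta: F => G assigns one component morphism per
object of the domain category.
The domain is the product category C x C', so
|Ob(C x C')| = |Ob(C)| * |Ob(C')| = 4 * 7 = 28.
Therefore eta has 28 component morphisms.

28


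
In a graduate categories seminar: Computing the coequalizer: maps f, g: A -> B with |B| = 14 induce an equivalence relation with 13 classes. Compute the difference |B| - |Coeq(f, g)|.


The coequalizer Coeq(f, g) = B / ~ has one element per equivalence class.
|B| = 14, |Coeq(f, g)| = 13.
|B| - |Coeq(f, g)| = 14 - 13 = 1.

1


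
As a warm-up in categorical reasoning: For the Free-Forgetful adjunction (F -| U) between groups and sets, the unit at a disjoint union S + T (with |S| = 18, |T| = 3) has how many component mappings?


The unit eta_X: X -> U(F(X)) of the Free-Forgetful adjunction
maps each element of X to a generator of F(X). For X = S + T (disjoint
union in Set), |S + T| = |S| + |T|.
Total mappings = 18 + 3 = 21.

21


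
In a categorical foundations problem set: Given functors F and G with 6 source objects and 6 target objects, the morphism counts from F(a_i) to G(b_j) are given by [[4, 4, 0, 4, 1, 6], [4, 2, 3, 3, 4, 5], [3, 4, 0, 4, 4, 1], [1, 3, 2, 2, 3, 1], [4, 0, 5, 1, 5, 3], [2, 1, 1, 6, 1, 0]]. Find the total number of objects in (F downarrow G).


Objects of (F downarrow G) are triples (a, b, h: F(a)->G(b)).
The count equals the sum of all entries in the hom-matrix.
sum(row 0) = 19
sum(row 1) = 21
sum(row 2) = 16
sum(row 3) = 12
sum(row 4) = 18
sum(row 5) = 11
Grand total = 97

97


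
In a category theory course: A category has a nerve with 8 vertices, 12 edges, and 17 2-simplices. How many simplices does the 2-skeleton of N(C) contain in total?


The 2-skeleton of the nerve N(C) consists of simplices in dimensions 0, 1, 2:
  |N(C)_0| = 8 (objects)
  |N(C)_1| = 12 (morphisms)
  |N(C)_2| = 17 (composable pairs)
Total = 8 + 12 + 17 = 37

37


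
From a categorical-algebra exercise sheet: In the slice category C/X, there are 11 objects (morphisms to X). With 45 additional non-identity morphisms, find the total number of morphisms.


In the slice category C/X, objects are morphisms to X.
Identity morphisms: 11 (one per object of C/X).
Non-identity morphisms: 45.
Total = 11 + 45 = 56

56


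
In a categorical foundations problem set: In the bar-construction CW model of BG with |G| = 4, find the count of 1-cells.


In the bar-construction CW model of BG, the n-cells are indexed by
n-tuples [g_1|...|g_n] of non-identity elements of G (degenerate
simplices with some g_i = e do not contribute cells), so there are
(|G| - 1)^n n-cells.
For dim = 1 with |G| = 4:
cells = (4 - 1)^1 = 3^1 = 3

3


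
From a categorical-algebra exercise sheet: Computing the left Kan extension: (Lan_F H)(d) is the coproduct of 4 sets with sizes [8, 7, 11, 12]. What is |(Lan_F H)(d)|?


Pointwise, the left Kan extension (Lan_F H)(d) is the colimit, indexed
by the comma category (F downarrow d), of H composed with the
projection (F downarrow d) -> C. Here that colimit is given
as a coproduct (disjoint union) of sets, so its cardinality is the
sum of the sizes of the summands.
Coproduct of sets with sizes: 8 + 7 + 11 + 12
= 38

38


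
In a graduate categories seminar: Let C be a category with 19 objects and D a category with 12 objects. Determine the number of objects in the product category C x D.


The product category C x D has objects that are pairs (c, d).
Number of pairs = |Ob(C)| * |Ob(D)| = 19 * 12 = 228

228


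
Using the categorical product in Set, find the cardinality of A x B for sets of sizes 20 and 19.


In Set, the product A x B is the Cartesian product.
By the universal property, |A x B| = |A| * |B|.
|A x B| = 20 * 19 = 380

380


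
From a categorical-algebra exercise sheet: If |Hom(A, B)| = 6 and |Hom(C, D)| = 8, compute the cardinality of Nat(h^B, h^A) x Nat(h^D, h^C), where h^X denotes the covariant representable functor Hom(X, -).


By the Yoneda lemma, Nat(h^B, h^A) is isomorphic to Hom(A, B),
so |Nat(h^B, h^A)| = |Hom(A, B)| and |Nat(h^D, h^C)| = |Hom(C, D)|.
|Hom(A, B)| = 6, |Hom(C, D)| = 8.
|Nat(h^B, h^A) x Nat(h^D, h^C)| = 6 * 8 = 48

48


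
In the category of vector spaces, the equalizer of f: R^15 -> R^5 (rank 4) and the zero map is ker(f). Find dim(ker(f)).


The equalizer of f and the zero map is ker(f).
By the rank-nullity theorem: dim(ker(f)) = dim(domain) - rank(f).
dim(ker(f)) = 15 - 4 = 11

11


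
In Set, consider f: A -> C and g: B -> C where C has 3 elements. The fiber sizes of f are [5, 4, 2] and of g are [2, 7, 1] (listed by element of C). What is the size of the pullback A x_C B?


The pullback A x_C B consists of pairs (a, b) with f(a) = g(b).
For each element c in C, the fiber product has |f^-1(c)| * |g^-1(c)| elements.
Summing over C: 5 * 2 + 4 * 7 + 2 * 1
= 10 + 28 + 2 = 40

40


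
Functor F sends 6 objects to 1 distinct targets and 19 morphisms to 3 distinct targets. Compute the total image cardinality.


The image of F consists of distinct objects and distinct morphisms.
|Im(F)| on objects = 1
|Im(F)| on morphisms = 3
Total image cardinality = 1 + 3 = 4

4


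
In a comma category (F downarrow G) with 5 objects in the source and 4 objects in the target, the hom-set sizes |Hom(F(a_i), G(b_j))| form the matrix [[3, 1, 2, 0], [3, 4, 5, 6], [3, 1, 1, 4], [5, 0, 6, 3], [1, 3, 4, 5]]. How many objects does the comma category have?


Objects of (F downarrow G) are triples (a, b, h: F(a)->G(b)).
The count equals the sum of all entries in the hom-matrix.
sum(row 0) = 6
sum(row 1) = 18
sum(row 2) = 9
sum(row 3) = 14
sum(row 4) = 13
Grand total = 60

60


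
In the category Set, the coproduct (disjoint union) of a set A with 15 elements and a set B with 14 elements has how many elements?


In Set, the coproduct A + B is the disjoint union.
|A + B| = |A| + |B| = 15 + 14 = 29

29


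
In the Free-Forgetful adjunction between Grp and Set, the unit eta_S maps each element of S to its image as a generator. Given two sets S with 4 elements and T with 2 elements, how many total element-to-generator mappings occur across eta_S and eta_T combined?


The unit eta_X: X -> U(F(X)) of the Free-Forgetful adjunction
maps each element of X to a generator of F(X). For X = S + T (disjoint
union in Set), |S + T| = |S| + |T|.
Total mappings = 4 + 2 = 6.

6


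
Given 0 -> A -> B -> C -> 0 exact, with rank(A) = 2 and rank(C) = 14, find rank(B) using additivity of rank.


For a short exact sequence 0 -> A -> B -> C -> 0,
rank is additive: rank(B) = rank(A) + rank(C).
rank(B) = 2 + 14 = 16

16


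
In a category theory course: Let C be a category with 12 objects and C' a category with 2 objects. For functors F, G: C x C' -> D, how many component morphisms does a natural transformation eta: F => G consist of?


A natural transformation eta: F => G assigns one component morphism per
object of the domain category.
The domain is the product category C x C', so
|Ob(C x C')| = |Ob(C)| * |Ob(C')| = 12 * 2 = 24.
Therefore eta has 24 component morphisms.

24


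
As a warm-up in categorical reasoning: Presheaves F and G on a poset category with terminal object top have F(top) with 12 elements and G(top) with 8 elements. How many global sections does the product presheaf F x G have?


Global sections of a presheaf on a poset with terminal top satisfy
Gamma(H) ~ H(top). Presheaves admit pointwise products, so
(F x G)(top) = F(top) x G(top) (Cartesian product).
|Gamma(F x G)| = |F(top)| * |G(top)| = 12 * 8 = 96.

96


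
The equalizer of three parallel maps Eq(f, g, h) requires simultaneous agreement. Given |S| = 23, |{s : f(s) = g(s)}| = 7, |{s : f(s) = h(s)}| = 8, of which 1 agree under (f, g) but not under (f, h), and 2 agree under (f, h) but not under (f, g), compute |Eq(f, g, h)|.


Eq(f, g, h) is the triple-agreement set: points in S where all three
maps take the same value. Using inclusion-exclusion on the pairwise data:
Pair (f, g) agrees on 7 points; pair (f, h) on 8 points.
Points agreeing under (f, g) but not (f, h) = 1; under (f, h) but not (f, g) = 2.
Triple-agreement = agreement-in-(f, g) minus points that agree under (f, g) but not (f, h):
|Eq(f, g, h)| = 7 - 1 = 6
(cross-check via (f, h): 8 - 2 = 6.)

6


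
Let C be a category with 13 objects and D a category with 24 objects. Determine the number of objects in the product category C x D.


The product category C x D has objects that are pairs (c, d).
Number of pairs = |Ob(C)| * |Ob(D)| = 13 * 24 = 312

312


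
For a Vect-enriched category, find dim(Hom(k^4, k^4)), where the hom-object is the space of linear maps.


In Vect-enriched categories, Hom(k^n, k^m) is the space of m x n matrices.
dim(Hom(k^4, k^4)) = 4 * 4 = 16

16


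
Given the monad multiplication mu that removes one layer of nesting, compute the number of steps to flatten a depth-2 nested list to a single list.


Each application of mu: T^2 -> T removes one layer of nesting.
Starting at depth 2 (i.e., T^2(X)), we need to reach T(X).
Number of mu applications = 2 - 1 = 1

1


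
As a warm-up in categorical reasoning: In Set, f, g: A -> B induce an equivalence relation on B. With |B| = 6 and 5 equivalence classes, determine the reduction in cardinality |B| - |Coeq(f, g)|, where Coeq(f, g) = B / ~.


The coequalizer Coeq(f, g) = B / ~ has one element per equivalence class.
|B| = 6, |Coeq(f, g)| = 5.
|B| - |Coeq(f, g)| = 6 - 5 = 1.

1


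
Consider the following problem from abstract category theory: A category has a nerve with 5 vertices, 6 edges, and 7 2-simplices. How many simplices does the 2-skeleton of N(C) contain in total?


The 2-skeleton of the nerve N(C) consists of simplices in dimensions 0, 1, 2:
  |N(C)_0| = 5 (objects)
  |N(C)_1| = 6 (morphisms)
  |N(C)_2| = 7 (composable pairs)
Total = 5 + 6 + 7 = 18

18


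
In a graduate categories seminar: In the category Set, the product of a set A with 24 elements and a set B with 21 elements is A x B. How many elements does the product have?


In Set, the product A x B is the Cartesian product.
By the universal property, |A x B| = |A| * |B|.
|A x B| = 24 * 21 = 504

504


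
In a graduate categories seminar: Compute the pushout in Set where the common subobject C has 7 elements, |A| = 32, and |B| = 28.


The pushout A +_C B identifies the images of C in A and B.
|A +_C B| = |A| + |B| - |C| (for injections).
= 32 + 28 - 7 = 53

53


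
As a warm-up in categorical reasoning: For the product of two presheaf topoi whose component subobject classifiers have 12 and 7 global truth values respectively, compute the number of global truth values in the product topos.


In a product of presheaf topoi E_1 x E_2, the subobject classifier
is Omega = Omega_1 x Omega_2 (componentwise), so
|Omega(top)| = |Omega_1(top_1)| * |Omega_2(top_2)|.
= 12 * 7 = 84.

84


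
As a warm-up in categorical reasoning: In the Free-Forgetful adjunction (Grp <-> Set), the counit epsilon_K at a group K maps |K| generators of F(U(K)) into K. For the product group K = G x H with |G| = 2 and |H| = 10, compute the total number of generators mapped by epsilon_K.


The counit epsilon_K: F(U(K)) -> K of the Free-Forgetful adjunction
maps |K| generators of F(U(K)) into K. For K = G x H (the product group),
|G x H| = |G| * |H|.
Total generators mapped = 2 * 10 = 20.

20


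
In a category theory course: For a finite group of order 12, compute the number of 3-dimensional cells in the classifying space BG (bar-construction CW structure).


In the bar-construction CW model of BG, the n-cells are indexed by
n-tuples [g_1|...|g_n] of non-identity elements of G (degenerate
simplices with some g_i = e do not contribute cells), so there are
(|G| - 1)^n n-cells.
For dim = 3 with |G| = 12:
cells = (12 - 1)^3 = 11^3 = 1331

1331


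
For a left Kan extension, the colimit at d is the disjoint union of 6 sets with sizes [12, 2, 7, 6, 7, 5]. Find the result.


Pointwise, the left Kan extension (Lan_F H)(d) is the colimit, indexed
by the comma category (F downarrow d), of H composed with the
projection (F downarrow d) -> C. Here that colimit is given
as a coproduct (disjoint union) of sets, so its cardinality is the
sum of the sizes of the summands.
Coproduct of sets with sizes: 12 + 2 + 7 + 6 + 7 + 5
= 39

39


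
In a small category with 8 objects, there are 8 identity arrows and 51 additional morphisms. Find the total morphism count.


Each object has an identity morphism, giving 8 identities.
Adding the 51 non-identity morphisms:
Total = 8 + 51 = 59

59


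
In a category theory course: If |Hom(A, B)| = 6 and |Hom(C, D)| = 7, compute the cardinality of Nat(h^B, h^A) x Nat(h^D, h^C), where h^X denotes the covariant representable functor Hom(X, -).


By the Yoneda lemma, Nat(h^B, h^A) is isomorphic to Hom(A, B),
so |Nat(h^B, h^A)| = |Hom(A, B)| and |Nat(h^D, h^C)| = |Hom(C, D)|.
|Hom(A, B)| = 6, |Hom(C, D)| = 7.
|Nat(h^B, h^A) x Nat(h^D, h^C)| = 6 * 7 = 42

42
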